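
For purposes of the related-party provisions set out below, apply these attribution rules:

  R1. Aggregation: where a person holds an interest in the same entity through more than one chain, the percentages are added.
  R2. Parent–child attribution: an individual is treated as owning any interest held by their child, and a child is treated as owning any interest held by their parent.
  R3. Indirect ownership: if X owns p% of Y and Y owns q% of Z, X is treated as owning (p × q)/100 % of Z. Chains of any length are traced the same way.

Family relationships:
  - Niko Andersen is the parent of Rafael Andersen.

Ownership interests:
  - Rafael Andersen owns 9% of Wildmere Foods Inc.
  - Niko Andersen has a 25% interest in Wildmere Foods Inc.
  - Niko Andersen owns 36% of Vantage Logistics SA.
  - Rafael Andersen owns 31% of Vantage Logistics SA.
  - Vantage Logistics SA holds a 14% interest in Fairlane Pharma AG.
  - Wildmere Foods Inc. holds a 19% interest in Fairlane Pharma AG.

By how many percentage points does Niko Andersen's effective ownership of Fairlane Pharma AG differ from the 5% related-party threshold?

By parent–child attribution (R2), Niko Andersen is treated as also owning Rafael Andersen's interest in Wildmere Foods Inc, giving 25% + 9% = 34%.
By parent–child attribution (R2), Niko Andersen is treated as also owning Rafael Andersen's interest in Vantage Logistics SA, giving 36% + 31% = 67%.
Chain via Wildmere Foods Inc. (R3): 34% × 19% = 6.46% of Fairlane Pharma AG.
Chain via Vantage Logistics SA (R3): 67% × 14% = 9.38% of Fairlane Pharma AG.
Aggregating (R1): 6.46% + 9.38% = 15.84%.
15.84% exceeds the 5% threshold by 10.84 percentage points.

10.84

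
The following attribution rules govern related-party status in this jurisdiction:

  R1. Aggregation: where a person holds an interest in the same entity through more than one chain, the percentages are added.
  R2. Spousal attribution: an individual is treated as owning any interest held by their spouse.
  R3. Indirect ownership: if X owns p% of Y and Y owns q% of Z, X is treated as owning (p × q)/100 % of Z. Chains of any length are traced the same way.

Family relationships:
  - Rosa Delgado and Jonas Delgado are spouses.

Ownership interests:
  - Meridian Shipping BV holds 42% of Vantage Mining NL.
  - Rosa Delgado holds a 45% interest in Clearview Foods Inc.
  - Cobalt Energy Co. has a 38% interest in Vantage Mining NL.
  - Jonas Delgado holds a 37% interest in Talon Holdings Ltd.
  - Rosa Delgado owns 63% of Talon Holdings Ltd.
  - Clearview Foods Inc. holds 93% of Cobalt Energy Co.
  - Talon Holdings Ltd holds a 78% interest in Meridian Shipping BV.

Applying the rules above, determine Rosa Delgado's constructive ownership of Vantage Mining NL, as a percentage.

48.663%

By spousal attribution (R2), Rosa Delgado is treated as also owning Jonas Delgado's interest in Talon Holdings Ltd, giving 63% + 37% = 100%.
Chain via Talon Holdings Ltd → Meridian Shipping BV (R3): 100% × 78% × 42% = 32.76% of Vantage Mining NL.
Chain via Clearview Foods Inc. → Cobalt Energy Co. (R3): 45% × 93% × 38% = 15.903% of Vantage Mining NL.
Aggregating (R1): 32.76% + 15.903% = 48.663%.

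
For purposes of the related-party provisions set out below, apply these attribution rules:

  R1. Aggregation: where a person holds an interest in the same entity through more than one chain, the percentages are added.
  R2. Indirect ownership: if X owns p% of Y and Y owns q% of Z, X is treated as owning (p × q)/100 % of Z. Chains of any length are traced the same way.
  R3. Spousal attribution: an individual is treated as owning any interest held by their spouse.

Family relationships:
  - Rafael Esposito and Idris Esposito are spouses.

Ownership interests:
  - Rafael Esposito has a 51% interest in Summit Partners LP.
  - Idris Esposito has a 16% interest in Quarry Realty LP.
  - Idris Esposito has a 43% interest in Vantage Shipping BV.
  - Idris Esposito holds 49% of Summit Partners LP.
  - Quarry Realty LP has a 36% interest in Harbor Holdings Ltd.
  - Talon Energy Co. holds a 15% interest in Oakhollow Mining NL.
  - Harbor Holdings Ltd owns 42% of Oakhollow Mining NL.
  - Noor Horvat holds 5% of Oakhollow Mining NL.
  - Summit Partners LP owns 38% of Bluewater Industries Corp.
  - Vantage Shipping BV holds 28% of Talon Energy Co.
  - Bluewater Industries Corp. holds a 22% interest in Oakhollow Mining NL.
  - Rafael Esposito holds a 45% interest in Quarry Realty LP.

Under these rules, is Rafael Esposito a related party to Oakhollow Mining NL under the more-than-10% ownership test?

By spousal attribution (R3), Rafael Esposito is treated as also owning Idris Esposito's interest in Summit Partners LP, giving 51% + 49% = 100%.
By spousal attribution (R3), Rafael Esposito is treated as also owning Idris Esposito's interest in Quarry Realty LP, giving 45% + 16% = 61%.
By spousal attribution (R3), Rafael Esposito is treated as owning Idris Esposito's 43% interest in Vantage Shipping BV.
Chain via Summit Partners LP → Bluewater Industries Corp. (R2): 100% × 38% × 22% = 8.36% of Oakhollow Mining NL.
Chain via Quarry Realty LP → Harbor Holdings Ltd (R2): 61% × 36% × 42% = 9.2232% of Oakhollow Mining NL.
Chain via Vantage Shipping BV → Talon Energy Co. (R2): 43% × 28% × 15% = 1.806% of Oakhollow Mining NL.
Aggregating (R1): 8.36% + 9.2232% + 1.806% = 19.3892%.
19.3892% exceeds the 10% threshold, so Rafael is a related party to Oakhollow Mining NL.

Yes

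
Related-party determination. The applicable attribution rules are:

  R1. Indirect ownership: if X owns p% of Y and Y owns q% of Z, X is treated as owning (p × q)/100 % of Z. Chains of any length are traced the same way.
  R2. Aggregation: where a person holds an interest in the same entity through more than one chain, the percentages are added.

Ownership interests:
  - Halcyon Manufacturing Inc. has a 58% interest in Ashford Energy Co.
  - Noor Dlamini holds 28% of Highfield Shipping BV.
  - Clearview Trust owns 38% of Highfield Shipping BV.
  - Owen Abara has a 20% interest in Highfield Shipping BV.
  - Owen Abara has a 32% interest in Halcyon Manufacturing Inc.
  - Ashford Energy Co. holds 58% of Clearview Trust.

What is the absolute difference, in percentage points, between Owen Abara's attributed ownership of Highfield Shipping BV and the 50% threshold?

25.909376

Chain via Halcyon Manufacturing Inc. → Ashford Energy Co. → Clearview Trust (R1): 32% × 58% × 58% × 38% = 4.090624% of Highfield Shipping BV.
Direct interest in Highfield Shipping BV: 20%.
Aggregating (R2): 4.090624% + 20% = 24.090624%.
24.090624% falls short of the 50% threshold by 25.909376 percentage points.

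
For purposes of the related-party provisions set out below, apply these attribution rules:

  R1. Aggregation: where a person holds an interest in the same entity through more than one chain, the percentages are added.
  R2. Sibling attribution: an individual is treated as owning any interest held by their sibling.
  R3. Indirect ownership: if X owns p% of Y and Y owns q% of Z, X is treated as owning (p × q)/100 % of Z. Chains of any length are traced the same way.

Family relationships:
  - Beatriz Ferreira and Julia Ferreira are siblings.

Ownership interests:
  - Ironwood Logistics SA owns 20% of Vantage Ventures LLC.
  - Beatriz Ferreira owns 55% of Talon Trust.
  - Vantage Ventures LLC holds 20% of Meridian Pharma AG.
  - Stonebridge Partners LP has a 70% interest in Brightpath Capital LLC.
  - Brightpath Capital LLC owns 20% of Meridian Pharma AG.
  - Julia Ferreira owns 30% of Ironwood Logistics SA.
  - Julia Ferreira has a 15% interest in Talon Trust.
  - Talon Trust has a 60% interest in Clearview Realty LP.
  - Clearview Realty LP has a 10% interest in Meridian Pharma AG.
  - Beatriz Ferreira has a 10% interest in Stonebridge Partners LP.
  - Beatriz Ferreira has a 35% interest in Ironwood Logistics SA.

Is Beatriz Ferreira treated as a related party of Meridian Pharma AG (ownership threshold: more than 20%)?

No

By sibling attribution (R2), Beatriz Ferreira is treated as also owning Julia Ferreira's interest in Talon Trust, giving 55% + 15% = 70%.
By sibling attribution (R2), Beatriz Ferreira is treated as also owning Julia Ferreira's interest in Ironwood Logistics SA, giving 35% + 30% = 65%.
Chain via Stonebridge Partners LP → Brightpath Capital LLC (R3): 10% × 70% × 20% = 1.4% of Meridian Pharma AG.
Chain via Talon Trust → Clearview Realty LP (R3): 70% × 60% × 10% = 4.2% of Meridian Pharma AG.
Chain via Ironwood Logistics SA → Vantage Ventures LLC (R3): 65% × 20% × 20% = 2.6% of Meridian Pharma AG.
Aggregating (R1): 1.4% + 4.2% + 2.6% = 8.2%.
8.2% does not exceed the 20% threshold, so Beatriz is not a related party to Meridian Pharma AG.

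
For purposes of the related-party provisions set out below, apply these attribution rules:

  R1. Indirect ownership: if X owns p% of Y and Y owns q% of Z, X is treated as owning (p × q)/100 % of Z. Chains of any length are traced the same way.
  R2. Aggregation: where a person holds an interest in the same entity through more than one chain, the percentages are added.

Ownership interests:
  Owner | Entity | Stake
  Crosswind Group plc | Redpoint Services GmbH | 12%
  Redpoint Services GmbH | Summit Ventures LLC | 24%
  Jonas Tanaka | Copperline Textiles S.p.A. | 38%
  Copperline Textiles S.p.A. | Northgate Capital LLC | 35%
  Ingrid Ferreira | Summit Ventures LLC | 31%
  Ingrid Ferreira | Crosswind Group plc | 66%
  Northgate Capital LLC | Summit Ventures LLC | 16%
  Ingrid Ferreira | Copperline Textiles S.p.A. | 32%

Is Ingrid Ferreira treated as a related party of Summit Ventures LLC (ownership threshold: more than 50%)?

Chain via Copperline Textiles S.p.A. → Northgate Capital LLC (R1): 32% × 35% × 16% = 1.792% of Summit Ventures LLC.
Chain via Crosswind Group plc → Redpoint Services GmbH (R1): 66% × 12% × 24% = 1.9008% of Summit Ventures LLC.
Direct interest in Summit Ventures LLC: 31%.
Aggregating (R2): 1.792% + 1.9008% + 31% = 34.6928%.
34.6928% does not exceed the 50% threshold, so Ingrid is not a related party to Summit Ventures LLC.

No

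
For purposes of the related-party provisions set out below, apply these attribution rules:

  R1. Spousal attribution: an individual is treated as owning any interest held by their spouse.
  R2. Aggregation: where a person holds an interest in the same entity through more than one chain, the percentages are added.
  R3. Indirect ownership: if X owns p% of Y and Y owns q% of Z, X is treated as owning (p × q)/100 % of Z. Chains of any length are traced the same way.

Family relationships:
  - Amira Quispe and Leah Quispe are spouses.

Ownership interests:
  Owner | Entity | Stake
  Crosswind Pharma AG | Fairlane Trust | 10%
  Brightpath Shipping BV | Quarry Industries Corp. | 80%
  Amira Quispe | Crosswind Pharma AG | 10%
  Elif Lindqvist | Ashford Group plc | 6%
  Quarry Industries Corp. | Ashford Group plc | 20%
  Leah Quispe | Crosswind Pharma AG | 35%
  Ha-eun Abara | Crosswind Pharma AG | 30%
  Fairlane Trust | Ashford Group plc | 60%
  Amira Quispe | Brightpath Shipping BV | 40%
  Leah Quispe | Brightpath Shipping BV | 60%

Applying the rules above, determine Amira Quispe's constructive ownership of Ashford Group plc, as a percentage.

By spousal attribution (R1), Amira Quispe is treated as also owning Leah Quispe's interest in Brightpath Shipping BV, giving 40% + 60% = 100%.
By spousal attribution (R1), Amira Quispe is treated as also owning Leah Quispe's interest in Crosswind Pharma AG, giving 10% + 35% = 45%.
Chain via Brightpath Shipping BV → Quarry Industries Corp. (R3): 100% × 80% × 20% = 16% of Ashford Group plc.
Chain via Crosswind Pharma AG → Fairlane Trust (R3): 45% × 10% × 60% = 2.7% of Ashford Group plc.
Aggregating (R2): 16% + 2.7% = 18.7%.

18.7%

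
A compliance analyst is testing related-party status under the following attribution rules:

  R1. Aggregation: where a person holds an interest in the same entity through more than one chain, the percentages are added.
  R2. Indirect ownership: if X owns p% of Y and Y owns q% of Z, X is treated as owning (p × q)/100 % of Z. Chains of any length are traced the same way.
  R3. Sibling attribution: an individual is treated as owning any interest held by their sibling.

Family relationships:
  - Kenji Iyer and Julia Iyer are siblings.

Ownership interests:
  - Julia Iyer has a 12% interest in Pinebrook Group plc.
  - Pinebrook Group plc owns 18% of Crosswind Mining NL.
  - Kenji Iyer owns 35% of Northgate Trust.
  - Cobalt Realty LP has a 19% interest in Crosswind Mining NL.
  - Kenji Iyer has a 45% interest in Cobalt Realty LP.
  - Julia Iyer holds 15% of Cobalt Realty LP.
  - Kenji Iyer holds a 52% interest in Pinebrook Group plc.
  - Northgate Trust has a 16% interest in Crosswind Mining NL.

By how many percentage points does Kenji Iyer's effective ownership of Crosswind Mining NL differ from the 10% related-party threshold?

By sibling attribution (R3), Kenji Iyer is treated as also owning Julia Iyer's interest in Pinebrook Group plc, giving 52% + 12% = 64%.
By sibling attribution (R3), Kenji Iyer is treated as also owning Julia Iyer's interest in Cobalt Realty LP, giving 45% + 15% = 60%.
Chain via Pinebrook Group plc (R2): 64% × 18% = 11.52% of Crosswind Mining NL.
Chain via Cobalt Realty LP (R2): 60% × 19% = 11.4% of Crosswind Mining NL.
Chain via Northgate Trust (R2): 35% × 16% = 5.6% of Crosswind Mining NL.
Aggregating (R1): 11.52% + 11.4% + 5.6% = 28.52%.
28.52% exceeds the 10% threshold by 18.52 percentage points.

18.52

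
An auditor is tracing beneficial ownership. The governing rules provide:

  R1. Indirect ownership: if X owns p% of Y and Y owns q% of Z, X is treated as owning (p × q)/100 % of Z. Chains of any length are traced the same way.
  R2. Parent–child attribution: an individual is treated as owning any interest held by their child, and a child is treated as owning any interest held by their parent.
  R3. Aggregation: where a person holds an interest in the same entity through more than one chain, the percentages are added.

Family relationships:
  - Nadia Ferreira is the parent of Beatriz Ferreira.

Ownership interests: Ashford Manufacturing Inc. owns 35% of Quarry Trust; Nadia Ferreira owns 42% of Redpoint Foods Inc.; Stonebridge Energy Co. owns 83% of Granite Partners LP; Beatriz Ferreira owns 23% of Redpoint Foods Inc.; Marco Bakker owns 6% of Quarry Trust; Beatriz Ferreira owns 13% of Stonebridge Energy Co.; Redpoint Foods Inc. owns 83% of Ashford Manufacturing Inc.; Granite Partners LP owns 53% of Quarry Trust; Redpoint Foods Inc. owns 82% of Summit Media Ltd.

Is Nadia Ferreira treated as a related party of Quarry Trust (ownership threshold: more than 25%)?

By parent–child attribution (R2), Nadia Ferreira is treated as also owning Beatriz Ferreira's interest in Redpoint Foods Inc, giving 42% + 23% = 65%.
By parent–child attribution (R2), Nadia Ferreira is treated as owning Beatriz Ferreira's 13% interest in Stonebridge Energy Co.
Chain via Redpoint Foods Inc. → Ashford Manufacturing Inc. (R1): 65% × 83% × 35% = 18.8825% of Quarry Trust.
Chain via Stonebridge Energy Co. → Granite Partners LP (R1): 13% × 83% × 53% = 5.7187% of Quarry Trust.
Aggregating (R3): 18.8825% + 5.7187% = 24.6012%.
24.6012% does not exceed the 25% threshold, so Nadia is not a related party to Quarry Trust.

No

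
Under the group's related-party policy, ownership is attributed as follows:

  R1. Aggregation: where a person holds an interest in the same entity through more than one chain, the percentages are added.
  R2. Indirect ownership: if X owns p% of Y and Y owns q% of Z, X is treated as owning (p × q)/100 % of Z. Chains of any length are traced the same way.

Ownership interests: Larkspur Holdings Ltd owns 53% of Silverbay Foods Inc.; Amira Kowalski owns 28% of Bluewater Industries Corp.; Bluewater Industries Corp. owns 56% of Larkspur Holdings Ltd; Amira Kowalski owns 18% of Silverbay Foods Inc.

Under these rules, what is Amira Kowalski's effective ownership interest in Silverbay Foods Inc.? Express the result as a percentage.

Chain via Bluewater Industries Corp. → Larkspur Holdings Ltd (R2): 28% × 56% × 53% = 8.3104% of Silverbay Foods Inc.
Direct interest in Silverbay Foods Inc: 18%.
Aggregating (R1): 8.3104% + 18% = 26.3104%.

26.3104%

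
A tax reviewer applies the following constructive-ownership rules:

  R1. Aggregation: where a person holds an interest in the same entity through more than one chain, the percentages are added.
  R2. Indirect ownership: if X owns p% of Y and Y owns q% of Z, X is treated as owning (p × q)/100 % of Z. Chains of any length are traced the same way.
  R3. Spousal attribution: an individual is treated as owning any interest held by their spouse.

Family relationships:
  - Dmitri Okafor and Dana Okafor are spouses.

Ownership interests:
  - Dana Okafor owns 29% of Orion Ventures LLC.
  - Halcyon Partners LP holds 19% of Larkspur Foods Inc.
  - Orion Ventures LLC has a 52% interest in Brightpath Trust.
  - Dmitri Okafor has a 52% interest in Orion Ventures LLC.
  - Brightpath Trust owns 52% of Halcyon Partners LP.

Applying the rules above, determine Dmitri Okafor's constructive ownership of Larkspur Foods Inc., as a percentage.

By spousal attribution (R3), Dmitri Okafor is treated as also owning Dana Okafor's interest in Orion Ventures LLC, giving 52% + 29% = 81%.
Chain via Orion Ventures LLC → Brightpath Trust → Halcyon Partners LP (R2): 81% × 52% × 52% × 19% = 4.161456% of Larkspur Foods Inc.

4.161456%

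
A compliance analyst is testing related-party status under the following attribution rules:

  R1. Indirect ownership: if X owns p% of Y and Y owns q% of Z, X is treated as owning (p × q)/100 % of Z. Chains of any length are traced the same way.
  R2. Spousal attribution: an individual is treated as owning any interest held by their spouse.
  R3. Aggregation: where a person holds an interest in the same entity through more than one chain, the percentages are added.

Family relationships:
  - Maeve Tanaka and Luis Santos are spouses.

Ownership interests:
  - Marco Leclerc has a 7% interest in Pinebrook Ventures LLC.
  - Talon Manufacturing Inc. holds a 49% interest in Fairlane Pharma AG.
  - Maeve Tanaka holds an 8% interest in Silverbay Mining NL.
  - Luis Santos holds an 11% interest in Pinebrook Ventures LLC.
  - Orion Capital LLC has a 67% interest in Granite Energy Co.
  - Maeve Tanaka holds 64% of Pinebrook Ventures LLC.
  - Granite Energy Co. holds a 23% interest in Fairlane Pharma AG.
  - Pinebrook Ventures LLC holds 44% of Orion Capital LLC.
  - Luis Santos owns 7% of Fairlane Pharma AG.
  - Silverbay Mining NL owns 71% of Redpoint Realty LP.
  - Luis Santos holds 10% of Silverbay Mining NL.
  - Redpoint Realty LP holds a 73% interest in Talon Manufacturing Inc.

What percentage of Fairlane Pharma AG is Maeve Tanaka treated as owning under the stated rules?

By spousal attribution (R2), Maeve Tanaka is treated as also owning Luis Santos's interest in Silverbay Mining NL, giving 8% + 10% = 18%.
By spousal attribution (R2), Maeve Tanaka is treated as also owning Luis Santos's interest in Pinebrook Ventures LLC, giving 64% + 11% = 75%.
By spousal attribution (R2), Maeve Tanaka is treated as owning Luis Santos's 7% interest in Fairlane Pharma AG.
Chain via Silverbay Mining NL → Redpoint Realty LP → Talon Manufacturing Inc. (R1): 18% × 71% × 73% × 49% = 4.571406% of Fairlane Pharma AG.
Chain via Pinebrook Ventures LLC → Orion Capital LLC → Granite Energy Co. (R1): 75% × 44% × 67% × 23% = 5.0853% of Fairlane Pharma AG.
Direct interest in Fairlane Pharma AG: 7%.
Aggregating (R3): 4.571406% + 5.0853% + 7% = 16.656706%.

16.656706%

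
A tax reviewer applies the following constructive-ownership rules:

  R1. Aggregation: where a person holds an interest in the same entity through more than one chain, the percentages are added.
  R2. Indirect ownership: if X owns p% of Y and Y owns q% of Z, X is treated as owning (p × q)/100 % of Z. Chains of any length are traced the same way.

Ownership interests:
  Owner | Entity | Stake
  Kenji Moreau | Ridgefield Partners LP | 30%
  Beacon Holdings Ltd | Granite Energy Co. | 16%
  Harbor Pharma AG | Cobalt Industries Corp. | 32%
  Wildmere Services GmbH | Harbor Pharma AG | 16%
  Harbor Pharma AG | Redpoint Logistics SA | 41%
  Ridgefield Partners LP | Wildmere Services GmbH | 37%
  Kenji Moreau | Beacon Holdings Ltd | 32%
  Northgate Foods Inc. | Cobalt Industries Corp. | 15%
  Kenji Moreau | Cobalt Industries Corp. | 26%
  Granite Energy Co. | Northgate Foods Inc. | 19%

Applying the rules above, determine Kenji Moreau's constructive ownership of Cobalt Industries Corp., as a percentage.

26.71424%

Chain via Beacon Holdings Ltd → Granite Energy Co. → Northgate Foods Inc. (R2): 32% × 16% × 19% × 15% = 0.14592% of Cobalt Industries Corp.
Chain via Ridgefield Partners LP → Wildmere Services GmbH → Harbor Pharma AG (R2): 30% × 37% × 16% × 32% = 0.56832% of Cobalt Industries Corp.
Direct interest in Cobalt Industries Corp: 26%.
Aggregating (R1): 0.14592% + 0.56832% + 26% = 26.71424%.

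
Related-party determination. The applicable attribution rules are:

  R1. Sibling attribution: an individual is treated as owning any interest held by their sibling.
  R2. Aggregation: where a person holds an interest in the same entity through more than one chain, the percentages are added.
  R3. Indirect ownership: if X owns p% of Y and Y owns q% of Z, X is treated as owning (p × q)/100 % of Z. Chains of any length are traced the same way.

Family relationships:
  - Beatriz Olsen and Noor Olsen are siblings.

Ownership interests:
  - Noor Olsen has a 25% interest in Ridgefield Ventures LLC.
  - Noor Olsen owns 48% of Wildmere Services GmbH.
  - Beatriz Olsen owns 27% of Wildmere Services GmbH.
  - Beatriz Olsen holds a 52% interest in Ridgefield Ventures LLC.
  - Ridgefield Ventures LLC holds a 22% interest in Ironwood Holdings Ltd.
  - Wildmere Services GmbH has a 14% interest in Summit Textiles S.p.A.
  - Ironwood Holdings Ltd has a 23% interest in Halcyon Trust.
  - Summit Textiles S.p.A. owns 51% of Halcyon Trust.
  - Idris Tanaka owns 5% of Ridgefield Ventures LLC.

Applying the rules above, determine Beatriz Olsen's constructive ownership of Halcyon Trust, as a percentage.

By sibling attribution (R1), Beatriz Olsen is treated as also owning Noor Olsen's interest in Wildmere Services GmbH, giving 27% + 48% = 75%.
By sibling attribution (R1), Beatriz Olsen is treated as also owning Noor Olsen's interest in Ridgefield Ventures LLC, giving 52% + 25% = 77%.
Chain via Wildmere Services GmbH → Summit Textiles S.p.A. (R3): 75% × 14% × 51% = 5.355% of Halcyon Trust.
Chain via Ridgefield Ventures LLC → Ironwood Holdings Ltd (R3): 77% × 22% × 23% = 3.8962% of Halcyon Trust.
Aggregating (R2): 5.355% + 3.8962% = 9.2512%.

9.2512%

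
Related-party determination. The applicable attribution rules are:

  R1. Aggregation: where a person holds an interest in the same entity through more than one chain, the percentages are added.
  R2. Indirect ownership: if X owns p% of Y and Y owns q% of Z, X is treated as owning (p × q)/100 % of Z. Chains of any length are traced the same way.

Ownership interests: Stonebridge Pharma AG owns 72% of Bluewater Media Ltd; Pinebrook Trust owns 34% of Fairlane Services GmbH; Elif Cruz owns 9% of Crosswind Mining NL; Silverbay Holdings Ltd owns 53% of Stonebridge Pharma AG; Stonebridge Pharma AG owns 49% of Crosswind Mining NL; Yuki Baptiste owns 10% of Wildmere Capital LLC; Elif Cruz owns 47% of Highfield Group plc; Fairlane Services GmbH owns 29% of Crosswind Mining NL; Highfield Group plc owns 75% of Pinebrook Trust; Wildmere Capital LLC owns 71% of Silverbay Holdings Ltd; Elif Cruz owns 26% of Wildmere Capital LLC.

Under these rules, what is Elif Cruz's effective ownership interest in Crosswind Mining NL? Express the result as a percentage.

Chain via Wildmere Capital LLC → Silverbay Holdings Ltd → Stonebridge Pharma AG (R2): 26% × 71% × 53% × 49% = 4.794062% of Crosswind Mining NL.
Chain via Highfield Group plc → Pinebrook Trust → Fairlane Services GmbH (R2): 47% × 75% × 34% × 29% = 3.47565% of Crosswind Mining NL.
Direct interest in Crosswind Mining NL: 9%.
Aggregating (R1): 4.794062% + 3.47565% + 9% = 17.269712%.

17.269712%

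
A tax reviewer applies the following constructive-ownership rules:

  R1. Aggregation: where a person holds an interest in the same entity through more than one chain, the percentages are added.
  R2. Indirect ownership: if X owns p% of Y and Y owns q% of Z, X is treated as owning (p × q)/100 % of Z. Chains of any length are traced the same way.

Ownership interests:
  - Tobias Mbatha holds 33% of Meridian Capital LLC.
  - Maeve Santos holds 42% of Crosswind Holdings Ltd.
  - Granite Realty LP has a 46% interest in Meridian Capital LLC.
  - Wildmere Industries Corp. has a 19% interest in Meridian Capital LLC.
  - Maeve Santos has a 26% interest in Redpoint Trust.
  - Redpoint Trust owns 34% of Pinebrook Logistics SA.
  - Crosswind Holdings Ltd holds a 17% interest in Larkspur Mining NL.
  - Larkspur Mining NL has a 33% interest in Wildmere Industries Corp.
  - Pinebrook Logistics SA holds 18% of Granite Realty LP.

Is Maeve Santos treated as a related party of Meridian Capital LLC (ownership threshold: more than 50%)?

Chain via Crosswind Holdings Ltd → Larkspur Mining NL → Wildmere Industries Corp. (R2): 42% × 17% × 33% × 19% = 0.447678% of Meridian Capital LLC.
Chain via Redpoint Trust → Pinebrook Logistics SA → Granite Realty LP (R2): 26% × 34% × 18% × 46% = 0.731952% of Meridian Capital LLC.
Aggregating (R1): 0.447678% + 0.731952% = 1.17963%.
1.17963% does not exceed the 50% threshold, so Maeve is not a related party to Meridian Capital LLC.

No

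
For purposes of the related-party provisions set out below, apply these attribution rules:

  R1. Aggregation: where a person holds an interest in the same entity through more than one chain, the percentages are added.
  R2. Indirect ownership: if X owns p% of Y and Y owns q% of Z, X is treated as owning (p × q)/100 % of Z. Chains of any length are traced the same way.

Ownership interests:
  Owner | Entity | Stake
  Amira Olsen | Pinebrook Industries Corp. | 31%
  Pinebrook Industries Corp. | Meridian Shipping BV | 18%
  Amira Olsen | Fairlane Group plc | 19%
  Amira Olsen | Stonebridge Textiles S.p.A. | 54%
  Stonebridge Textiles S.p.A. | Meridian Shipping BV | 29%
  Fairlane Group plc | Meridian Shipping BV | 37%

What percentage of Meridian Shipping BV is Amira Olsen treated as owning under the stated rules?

28.27%

Chain via Stonebridge Textiles S.p.A. (R2): 54% × 29% = 15.66% of Meridian Shipping BV.
Chain via Pinebrook Industries Corp. (R2): 31% × 18% = 5.58% of Meridian Shipping BV.
Chain via Fairlane Group plc (R2): 19% × 37% = 7.03% of Meridian Shipping BV.
Aggregating (R1): 15.66% + 5.58% + 7.03% = 28.27%.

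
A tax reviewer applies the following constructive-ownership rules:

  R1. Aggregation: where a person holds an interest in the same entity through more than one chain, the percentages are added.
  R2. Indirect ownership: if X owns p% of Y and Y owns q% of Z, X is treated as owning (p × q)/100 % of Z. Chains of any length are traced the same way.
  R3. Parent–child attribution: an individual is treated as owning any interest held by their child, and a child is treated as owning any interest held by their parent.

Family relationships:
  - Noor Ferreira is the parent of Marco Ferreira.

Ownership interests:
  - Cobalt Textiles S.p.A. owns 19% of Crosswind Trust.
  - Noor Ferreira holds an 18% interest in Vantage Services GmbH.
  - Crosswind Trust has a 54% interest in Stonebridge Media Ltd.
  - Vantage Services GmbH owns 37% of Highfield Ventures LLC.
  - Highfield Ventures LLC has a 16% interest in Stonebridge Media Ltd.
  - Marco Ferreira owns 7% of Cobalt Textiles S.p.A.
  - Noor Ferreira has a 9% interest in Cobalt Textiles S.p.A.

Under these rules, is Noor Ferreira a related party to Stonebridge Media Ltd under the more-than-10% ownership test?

No

By parent–child attribution (R3), Noor Ferreira is treated as also owning Marco Ferreira's interest in Cobalt Textiles S.p.A, giving 9% + 7% = 16%.
Chain via Vantage Services GmbH → Highfield Ventures LLC (R2): 18% × 37% × 16% = 1.0656% of Stonebridge Media Ltd.
Chain via Cobalt Textiles S.p.A. → Crosswind Trust (R2): 16% × 19% × 54% = 1.6416% of Stonebridge Media Ltd.
Aggregating (R1): 1.0656% + 1.6416% = 2.7072%.
2.7072% does not exceed the 10% threshold, so Noor is not a related party to Stonebridge Media Ltd.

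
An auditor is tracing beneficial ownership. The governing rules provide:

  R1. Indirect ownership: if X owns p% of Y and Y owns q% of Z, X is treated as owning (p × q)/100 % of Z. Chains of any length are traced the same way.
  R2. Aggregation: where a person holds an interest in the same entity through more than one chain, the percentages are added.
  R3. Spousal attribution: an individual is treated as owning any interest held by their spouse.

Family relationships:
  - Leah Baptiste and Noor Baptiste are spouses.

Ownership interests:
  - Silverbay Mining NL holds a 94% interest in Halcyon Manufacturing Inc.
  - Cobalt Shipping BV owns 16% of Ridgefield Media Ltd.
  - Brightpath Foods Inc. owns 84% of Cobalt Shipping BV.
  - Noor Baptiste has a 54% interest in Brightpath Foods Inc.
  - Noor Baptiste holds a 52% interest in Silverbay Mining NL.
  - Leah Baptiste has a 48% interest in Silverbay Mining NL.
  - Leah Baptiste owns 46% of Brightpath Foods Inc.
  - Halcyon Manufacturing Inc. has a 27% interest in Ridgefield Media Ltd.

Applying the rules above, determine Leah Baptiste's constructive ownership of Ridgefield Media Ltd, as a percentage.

By spousal attribution (R3), Leah Baptiste is treated as also owning Noor Baptiste's interest in Silverbay Mining NL, giving 48% + 52% = 100%.
By spousal attribution (R3), Leah Baptiste is treated as also owning Noor Baptiste's interest in Brightpath Foods Inc, giving 46% + 54% = 100%.
Chain via Silverbay Mining NL → Halcyon Manufacturing Inc. (R1): 100% × 94% × 27% = 25.38% of Ridgefield Media Ltd.
Chain via Brightpath Foods Inc. → Cobalt Shipping BV (R1): 100% × 84% × 16% = 13.44% of Ridgefield Media Ltd.
Aggregating (R2): 25.38% + 13.44% = 38.82%.

38.82%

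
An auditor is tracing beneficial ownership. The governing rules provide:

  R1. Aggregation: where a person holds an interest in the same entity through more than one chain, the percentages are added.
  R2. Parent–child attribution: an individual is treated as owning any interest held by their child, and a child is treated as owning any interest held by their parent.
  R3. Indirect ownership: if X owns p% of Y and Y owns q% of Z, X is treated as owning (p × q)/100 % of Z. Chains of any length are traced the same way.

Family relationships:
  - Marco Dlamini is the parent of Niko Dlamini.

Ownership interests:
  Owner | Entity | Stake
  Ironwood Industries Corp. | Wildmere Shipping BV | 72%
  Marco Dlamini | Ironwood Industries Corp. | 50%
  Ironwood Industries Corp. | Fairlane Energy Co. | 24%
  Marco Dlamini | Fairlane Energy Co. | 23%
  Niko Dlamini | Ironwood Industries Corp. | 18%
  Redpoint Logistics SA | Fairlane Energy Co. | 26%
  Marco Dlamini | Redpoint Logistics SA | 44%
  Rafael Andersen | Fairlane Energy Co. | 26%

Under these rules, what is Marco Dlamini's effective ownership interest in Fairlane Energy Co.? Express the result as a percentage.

50.76%

By parent–child attribution (R2), Marco Dlamini is treated as also owning Niko Dlamini's interest in Ironwood Industries Corp, giving 50% + 18% = 68%.
Chain via Redpoint Logistics SA (R3): 44% × 26% = 11.44% of Fairlane Energy Co.
Chain via Ironwood Industries Corp. (R3): 68% × 24% = 16.32% of Fairlane Energy Co.
Direct interest in Fairlane Energy Co: 23%.
Aggregating (R1): 11.44% + 16.32% + 23% = 50.76%.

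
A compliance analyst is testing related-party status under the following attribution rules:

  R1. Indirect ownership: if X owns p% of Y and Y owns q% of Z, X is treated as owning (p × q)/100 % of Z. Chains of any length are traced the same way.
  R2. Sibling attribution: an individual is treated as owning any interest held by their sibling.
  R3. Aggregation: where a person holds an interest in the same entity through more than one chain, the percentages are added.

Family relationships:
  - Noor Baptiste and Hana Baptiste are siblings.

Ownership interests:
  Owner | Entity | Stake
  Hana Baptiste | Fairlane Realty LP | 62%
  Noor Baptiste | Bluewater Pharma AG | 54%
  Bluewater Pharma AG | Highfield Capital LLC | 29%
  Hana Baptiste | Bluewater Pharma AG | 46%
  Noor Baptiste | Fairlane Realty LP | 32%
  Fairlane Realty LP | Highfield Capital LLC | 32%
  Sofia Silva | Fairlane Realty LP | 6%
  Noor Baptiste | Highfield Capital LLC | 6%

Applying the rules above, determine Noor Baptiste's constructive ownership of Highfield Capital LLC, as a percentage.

By sibling attribution (R2), Noor Baptiste is treated as also owning Hana Baptiste's interest in Bluewater Pharma AG, giving 54% + 46% = 100%.
By sibling attribution (R2), Noor Baptiste is treated as also owning Hana Baptiste's interest in Fairlane Realty LP, giving 32% + 62% = 94%.
Chain via Bluewater Pharma AG (R1): 100% × 29% = 29% of Highfield Capital LLC.
Chain via Fairlane Realty LP (R1): 94% × 32% = 30.08% of Highfield Capital LLC.
Direct interest in Highfield Capital LLC: 6%.
Aggregating (R3): 29% + 30.08% + 6% = 65.08%.

65.08%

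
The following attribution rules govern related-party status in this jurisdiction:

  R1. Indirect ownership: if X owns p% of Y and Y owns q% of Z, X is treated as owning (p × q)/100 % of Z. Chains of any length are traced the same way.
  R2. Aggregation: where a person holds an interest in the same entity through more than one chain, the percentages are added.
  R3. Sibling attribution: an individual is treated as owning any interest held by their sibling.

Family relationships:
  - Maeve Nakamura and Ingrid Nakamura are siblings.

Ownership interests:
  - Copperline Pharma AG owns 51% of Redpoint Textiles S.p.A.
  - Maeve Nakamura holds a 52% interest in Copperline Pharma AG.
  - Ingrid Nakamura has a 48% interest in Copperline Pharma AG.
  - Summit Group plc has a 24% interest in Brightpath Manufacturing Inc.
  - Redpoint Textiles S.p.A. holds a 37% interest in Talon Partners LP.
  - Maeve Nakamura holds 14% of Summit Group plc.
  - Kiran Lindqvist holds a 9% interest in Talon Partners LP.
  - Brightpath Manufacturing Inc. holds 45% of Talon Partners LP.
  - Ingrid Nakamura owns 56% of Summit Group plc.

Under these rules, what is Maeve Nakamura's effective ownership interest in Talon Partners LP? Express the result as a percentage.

26.43%

By sibling attribution (R3), Maeve Nakamura is treated as also owning Ingrid Nakamura's interest in Summit Group plc, giving 14% + 56% = 70%.
By sibling attribution (R3), Maeve Nakamura is treated as also owning Ingrid Nakamura's interest in Copperline Pharma AG, giving 52% + 48% = 100%.
Chain via Summit Group plc → Brightpath Manufacturing Inc. (R1): 70% × 24% × 45% = 7.56% of Talon Partners LP.
Chain via Copperline Pharma AG → Redpoint Textiles S.p.A. (R1): 100% × 51% × 37% = 18.87% of Talon Partners LP.
Aggregating (R2): 7.56% + 18.87% = 26.43%.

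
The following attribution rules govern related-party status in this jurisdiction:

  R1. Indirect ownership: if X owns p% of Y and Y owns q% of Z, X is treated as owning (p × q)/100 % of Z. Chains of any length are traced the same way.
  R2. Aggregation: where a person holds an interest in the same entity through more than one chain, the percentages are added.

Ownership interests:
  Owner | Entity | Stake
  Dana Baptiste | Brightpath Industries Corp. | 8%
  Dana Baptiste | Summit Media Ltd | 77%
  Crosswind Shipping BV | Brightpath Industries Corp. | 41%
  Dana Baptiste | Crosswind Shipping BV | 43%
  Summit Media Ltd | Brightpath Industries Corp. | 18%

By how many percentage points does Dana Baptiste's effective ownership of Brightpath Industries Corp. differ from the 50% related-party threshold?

10.51

Chain via Crosswind Shipping BV (R1): 43% × 41% = 17.63% of Brightpath Industries Corp.
Chain via Summit Media Ltd (R1): 77% × 18% = 13.86% of Brightpath Industries Corp.
Direct interest in Brightpath Industries Corp: 8%.
Aggregating (R2): 17.63% + 13.86% + 8% = 39.49%.
39.49% falls short of the 50% threshold by 10.51 percentage points.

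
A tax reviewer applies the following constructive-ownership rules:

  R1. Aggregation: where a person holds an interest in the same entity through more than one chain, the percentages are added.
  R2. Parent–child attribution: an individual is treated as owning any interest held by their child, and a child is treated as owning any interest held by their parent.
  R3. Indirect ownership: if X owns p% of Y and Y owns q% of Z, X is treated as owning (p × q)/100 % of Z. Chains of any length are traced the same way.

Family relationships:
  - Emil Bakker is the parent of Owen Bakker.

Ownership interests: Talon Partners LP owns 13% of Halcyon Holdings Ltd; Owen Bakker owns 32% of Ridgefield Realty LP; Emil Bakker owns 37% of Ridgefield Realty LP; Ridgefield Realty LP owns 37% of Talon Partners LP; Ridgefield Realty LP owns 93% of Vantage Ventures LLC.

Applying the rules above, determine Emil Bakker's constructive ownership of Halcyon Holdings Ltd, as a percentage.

By parent–child attribution (R2), Emil Bakker is treated as also owning Owen Bakker's interest in Ridgefield Realty LP, giving 37% + 32% = 69%.
Chain via Ridgefield Realty LP → Talon Partners LP (R3): 69% × 37% × 13% = 3.3189% of Halcyon Holdings Ltd.

3.3189%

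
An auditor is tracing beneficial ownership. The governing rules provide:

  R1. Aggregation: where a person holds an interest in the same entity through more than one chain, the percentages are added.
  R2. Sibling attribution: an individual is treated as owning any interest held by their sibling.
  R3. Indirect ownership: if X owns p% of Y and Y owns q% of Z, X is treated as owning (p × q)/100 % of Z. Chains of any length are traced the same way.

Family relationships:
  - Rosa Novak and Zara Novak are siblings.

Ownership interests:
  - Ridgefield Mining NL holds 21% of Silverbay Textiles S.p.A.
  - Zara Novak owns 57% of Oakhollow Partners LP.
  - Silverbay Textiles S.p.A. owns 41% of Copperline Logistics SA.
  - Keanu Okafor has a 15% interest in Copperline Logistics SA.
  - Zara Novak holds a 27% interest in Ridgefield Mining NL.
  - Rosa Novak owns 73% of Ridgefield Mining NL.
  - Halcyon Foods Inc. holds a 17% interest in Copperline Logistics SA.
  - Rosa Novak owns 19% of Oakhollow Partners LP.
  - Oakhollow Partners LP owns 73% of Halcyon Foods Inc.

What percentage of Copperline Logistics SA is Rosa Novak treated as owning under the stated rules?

By sibling attribution (R2), Rosa Novak is treated as also owning Zara Novak's interest in Oakhollow Partners LP, giving 19% + 57% = 76%.
By sibling attribution (R2), Rosa Novak is treated as also owning Zara Novak's interest in Ridgefield Mining NL, giving 73% + 27% = 100%.
Chain via Oakhollow Partners LP → Halcyon Foods Inc. (R3): 76% × 73% × 17% = 9.4316% of Copperline Logistics SA.
Chain via Ridgefield Mining NL → Silverbay Textiles S.p.A. (R3): 100% × 21% × 41% = 8.61% of Copperline Logistics SA.
Aggregating (R1): 9.4316% + 8.61% = 18.0416%.

18.0416%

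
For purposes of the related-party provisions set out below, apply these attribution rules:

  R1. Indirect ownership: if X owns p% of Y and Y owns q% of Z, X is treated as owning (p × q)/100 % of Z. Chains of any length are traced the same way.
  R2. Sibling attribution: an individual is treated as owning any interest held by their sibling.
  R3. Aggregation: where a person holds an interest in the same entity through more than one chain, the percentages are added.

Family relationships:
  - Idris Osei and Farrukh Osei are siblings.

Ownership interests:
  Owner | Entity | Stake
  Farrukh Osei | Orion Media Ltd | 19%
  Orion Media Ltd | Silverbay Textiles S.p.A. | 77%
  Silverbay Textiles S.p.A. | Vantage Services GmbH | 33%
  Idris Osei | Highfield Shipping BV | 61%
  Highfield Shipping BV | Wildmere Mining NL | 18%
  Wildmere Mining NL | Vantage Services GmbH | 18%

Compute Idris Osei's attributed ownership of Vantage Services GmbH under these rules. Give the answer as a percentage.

6.8043%

By sibling attribution (R2), Idris Osei is treated as owning Farrukh Osei's 19% interest in Orion Media Ltd.
Chain via Highfield Shipping BV → Wildmere Mining NL (R1): 61% × 18% × 18% = 1.9764% of Vantage Services GmbH.
Chain via Orion Media Ltd → Silverbay Textiles S.p.A. (R1): 19% × 77% × 33% = 4.8279% of Vantage Services GmbH.
Aggregating (R3): 1.9764% + 4.8279% = 6.8043%.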